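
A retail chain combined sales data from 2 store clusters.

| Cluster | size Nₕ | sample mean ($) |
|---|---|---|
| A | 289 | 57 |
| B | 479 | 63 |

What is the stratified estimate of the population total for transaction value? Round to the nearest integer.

A: 289·57 = 16473
B: 479·63 = 30177
τ̂ = Σ Nₕx̄ₕ = 46650.

46650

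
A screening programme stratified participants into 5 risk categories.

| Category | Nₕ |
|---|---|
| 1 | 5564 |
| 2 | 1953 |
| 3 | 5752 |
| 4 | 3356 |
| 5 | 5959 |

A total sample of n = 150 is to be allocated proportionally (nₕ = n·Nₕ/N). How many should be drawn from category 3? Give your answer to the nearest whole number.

38

N = 5564 + 1953 + 5752 + 3356 + 5959 = 22584.
n_3 = 150·5752/22584 = 38.204... → 38.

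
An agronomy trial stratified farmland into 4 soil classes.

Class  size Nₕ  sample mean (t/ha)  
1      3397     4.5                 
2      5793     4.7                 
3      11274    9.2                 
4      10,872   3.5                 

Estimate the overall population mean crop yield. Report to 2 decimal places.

N = 3397 + 5793 + 11274 + 10872 = 31336.
Weight each subgroup mean by Nₕ/N and sum.
Σ Nₕx̄ₕ = 3397·4.5 + 5793·4.7 + 11274·9.2 + 10872·3.5 = 15286.5 + 27227.1 + 103720.8 + 38052 = 184286.4.
Divide by N: 184286.4 / 31336 = 5.8810... → 5.88.

5.88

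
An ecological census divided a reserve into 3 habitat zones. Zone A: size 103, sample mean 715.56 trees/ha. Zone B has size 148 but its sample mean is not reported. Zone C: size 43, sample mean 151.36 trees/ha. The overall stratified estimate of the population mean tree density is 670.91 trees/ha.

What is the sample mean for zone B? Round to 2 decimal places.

Σ Nₕx̄ₕ = N·μ, so 148·x̄_B = 294·670.91 − (103·715.56 + 43·151.36).
= 197247.54 − 80211.16 = 117036.38.
x̄_B = 117036.38 / 148 = 790.7864... → 790.79.

790.79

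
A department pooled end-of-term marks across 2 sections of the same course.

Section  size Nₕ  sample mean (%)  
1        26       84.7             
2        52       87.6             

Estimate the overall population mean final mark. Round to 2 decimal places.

x̄_st = (Σ Nₕx̄ₕ) / (Σ Nₕ) = (26·84.7 + 52·87.6) / 78
= 6757.4 / 78 = 86.6333... → 86.63.

86.63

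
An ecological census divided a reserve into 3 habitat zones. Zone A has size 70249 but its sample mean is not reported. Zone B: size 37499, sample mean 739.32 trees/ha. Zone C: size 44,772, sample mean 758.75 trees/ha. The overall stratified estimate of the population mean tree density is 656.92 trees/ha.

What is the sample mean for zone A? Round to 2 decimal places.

548.04

Σ Nₕx̄ₕ = N·μ, so 70249·x̄_A = 152520·656.92 − (37499·739.32 + 44772·758.75).
= 100193438.4 − 61694515.68 = 38498922.72.
x̄_A = 38498922.72 / 70249 = 548.0352... → 548.04.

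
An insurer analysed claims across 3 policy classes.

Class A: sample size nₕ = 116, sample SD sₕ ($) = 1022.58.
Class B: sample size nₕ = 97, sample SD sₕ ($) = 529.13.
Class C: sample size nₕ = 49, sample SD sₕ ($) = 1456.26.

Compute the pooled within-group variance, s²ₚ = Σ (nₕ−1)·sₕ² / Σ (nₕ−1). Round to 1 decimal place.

961093.6

Degrees of freedom: 115 + 96 + 48 = 259.
Σ(nₕ−1)sₕ² = 115·1045669.8564 + 96·279978.5569 + 48·2120693.1876 = 248923247.9532.
s²ₚ = 248923247.9532 / 259 = 961093.621... → 961093.6.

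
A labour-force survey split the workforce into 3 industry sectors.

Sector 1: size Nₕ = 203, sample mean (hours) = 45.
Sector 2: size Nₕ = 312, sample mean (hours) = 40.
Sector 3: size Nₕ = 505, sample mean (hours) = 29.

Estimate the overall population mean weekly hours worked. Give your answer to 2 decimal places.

N = 203 + 312 + 505 = 1020.
The stratified mean weights each stratum mean by its population share Nₕ/N.
Σ Nₕx̄ₕ = 203·45 + 312·40 + 505·29 = 9135 + 12480 + 14645 = 36260.
Divide by N: 36260 / 1020 = 35.5490... → 35.55.

35.55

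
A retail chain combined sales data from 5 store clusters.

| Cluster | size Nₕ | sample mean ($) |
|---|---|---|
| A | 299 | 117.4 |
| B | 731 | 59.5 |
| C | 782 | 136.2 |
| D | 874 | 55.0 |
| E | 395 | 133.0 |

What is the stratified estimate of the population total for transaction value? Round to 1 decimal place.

A: 299·117.4 = 35102.6
B: 731·59.5 = 43494.5
C: 782·136.2 = 106508.4
D: 874·55.0 = 48070
E: 395·133.0 = 52535
τ̂ = Σ Nₕx̄ₕ = 285710.5.

285710.5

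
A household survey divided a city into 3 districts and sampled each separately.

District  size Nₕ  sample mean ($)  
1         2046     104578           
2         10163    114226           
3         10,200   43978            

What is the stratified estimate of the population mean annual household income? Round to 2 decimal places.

81370.03

N = 2046 + 10163 + 10200 = 22409.
Weight each subgroup mean by Nₕ/N and sum.
Σ Nₕx̄ₕ = 2046·104578 + 10163·114226 + 10200·43978 = 213966588 + 1160878838 + 448575600 = 1823421026.
Divide by N: 1823421026 / 22409 = 81370.0311... → 81370.03.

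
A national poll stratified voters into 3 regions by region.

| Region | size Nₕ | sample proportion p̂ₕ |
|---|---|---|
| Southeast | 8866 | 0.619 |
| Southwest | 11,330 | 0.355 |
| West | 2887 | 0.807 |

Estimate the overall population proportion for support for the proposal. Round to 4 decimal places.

N = 8866 + 11330 + 2887 = 23083.
Overall proportion = Σ (Nₕ/N)·p̂ₕ.
Σ Nₕp̂ₕ = 5488.054 + 4022.15 + 2329.809 = 11840.013.
11840.013 / 23083 = 0.512932... → 0.5129.

0.5129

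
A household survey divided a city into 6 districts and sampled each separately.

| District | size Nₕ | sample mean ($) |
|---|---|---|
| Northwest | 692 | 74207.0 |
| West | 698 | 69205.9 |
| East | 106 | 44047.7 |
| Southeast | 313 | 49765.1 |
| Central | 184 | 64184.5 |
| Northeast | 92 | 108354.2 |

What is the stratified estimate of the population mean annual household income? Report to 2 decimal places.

67952.53

N = 692 + 698 + 106 + 313 + 184 + 92 = 2085.
Weight each subgroup mean by Nₕ/N and sum.
Σ Nₕx̄ₕ = 692·74207.0 + 698·69205.9 + 106·44047.7 + 313·49765.1 + 184·64184.5 + 92·108354.2 = 51351244 + 48305718.2 + 4669056.2 + 15576476.3 + 11809948 + 9968586.4 = 141681029.1.
Divide by N: 141681029.1 / 2085 = 67952.5319... → 67952.53.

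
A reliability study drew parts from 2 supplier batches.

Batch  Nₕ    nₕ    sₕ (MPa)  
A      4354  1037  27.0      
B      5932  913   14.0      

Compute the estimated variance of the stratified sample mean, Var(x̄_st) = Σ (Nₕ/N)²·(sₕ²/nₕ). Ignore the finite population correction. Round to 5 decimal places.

0.19736

N = 10286; Wₕ = Nₕ/N.
batch A: (4354/10286)²·27.0²/1037 = 0.12595998
batch B: (5932/10286)²·14.0²/913 = 0.07139940
Sum = 0.19735938 → 0.19736.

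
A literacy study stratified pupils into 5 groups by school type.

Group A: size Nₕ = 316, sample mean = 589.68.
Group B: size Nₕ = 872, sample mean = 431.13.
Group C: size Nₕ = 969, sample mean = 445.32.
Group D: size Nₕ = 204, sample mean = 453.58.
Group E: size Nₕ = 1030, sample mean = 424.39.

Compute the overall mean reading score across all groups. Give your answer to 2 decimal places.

N = 3391; weights Wₕ = Nₕ/N = (0.0932, 0.2572, 0.2858, 0.0602, 0.3037).
x̄_st = Σ Wₕ·x̄ₕ = 0.0932·589.68 + 0.2572·431.13 + 0.2858·445.32 + 0.0602·453.58 + 0.3037·424.39 ≈ 449.2631...
→ 449.26.

449.26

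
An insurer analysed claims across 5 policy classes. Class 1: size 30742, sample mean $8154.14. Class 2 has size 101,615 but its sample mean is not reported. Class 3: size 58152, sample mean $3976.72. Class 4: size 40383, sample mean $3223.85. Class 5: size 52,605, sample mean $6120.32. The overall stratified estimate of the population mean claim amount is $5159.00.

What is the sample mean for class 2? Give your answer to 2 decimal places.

5200.85

Σ Nₕx̄ₕ = N·μ, so 101615·x̄_2 = 283497·5159.00 − (30742·8154.14 + 58152·3976.72 + 40383·3223.85 + 52605·6120.32).
= 1462561023 − 934076961.47 = 528484061.53.
x̄_2 = 528484061.53 / 101615 = 5200.8469... → 5200.85.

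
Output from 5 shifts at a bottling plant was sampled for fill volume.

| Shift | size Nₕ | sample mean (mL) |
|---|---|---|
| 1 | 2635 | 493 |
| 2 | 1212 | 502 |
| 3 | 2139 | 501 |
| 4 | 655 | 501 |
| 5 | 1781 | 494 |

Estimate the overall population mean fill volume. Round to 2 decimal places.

N = 8422; weights Wₕ = Nₕ/N = (0.3129, 0.1439, 0.2540, 0.0778, 0.2115).
x̄_st = Σ Wₕ·x̄ₕ = 0.3129·493 + 0.1439·502 + 0.2540·501 + 0.0778·501 + 0.2115·494 ≈ 497.1607...
→ 497.16.

497.16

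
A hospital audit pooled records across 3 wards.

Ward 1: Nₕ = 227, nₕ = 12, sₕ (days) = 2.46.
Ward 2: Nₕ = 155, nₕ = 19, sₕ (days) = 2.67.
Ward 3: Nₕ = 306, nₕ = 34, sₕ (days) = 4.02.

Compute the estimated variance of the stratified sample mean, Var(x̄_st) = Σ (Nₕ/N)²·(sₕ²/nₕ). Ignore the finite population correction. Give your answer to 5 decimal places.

N = 688. Term for each stratum: Wₕ²sₕ²/nₕ.
Var(x̄_st) = 0.05489892 + 0.01904388 + 0.09402410 = 0.16796690 → 0.16797.

0.16797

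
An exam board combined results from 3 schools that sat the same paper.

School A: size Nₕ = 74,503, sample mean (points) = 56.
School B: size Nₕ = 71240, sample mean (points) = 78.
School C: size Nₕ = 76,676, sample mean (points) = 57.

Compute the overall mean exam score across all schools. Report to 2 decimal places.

N = 74503 + 71240 + 76676 = 222419.
Weight each subgroup mean by Nₕ/N and sum.
Σ Nₕx̄ₕ = 74503·56 + 71240·78 + 76676·57 = 4172168 + 5556720 + 4370532 = 14099420.
Divide by N: 14099420 / 222419 = 63.3913... → 63.39.

63.39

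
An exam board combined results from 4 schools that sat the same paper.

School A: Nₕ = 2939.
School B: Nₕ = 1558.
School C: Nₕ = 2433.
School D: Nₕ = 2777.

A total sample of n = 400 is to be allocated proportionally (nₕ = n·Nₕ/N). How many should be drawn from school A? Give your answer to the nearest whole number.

N = 2939 + 1558 + 2433 + 2777 = 9707.
n_A = 400·2939/9707 = 121.108... → 121.

121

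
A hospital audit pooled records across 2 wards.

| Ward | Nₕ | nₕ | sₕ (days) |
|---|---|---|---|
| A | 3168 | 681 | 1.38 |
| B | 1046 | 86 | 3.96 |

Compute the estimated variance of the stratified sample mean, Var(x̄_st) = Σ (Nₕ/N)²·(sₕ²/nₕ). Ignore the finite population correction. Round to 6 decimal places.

0.012815

N = 4214. Term for each stratum: Wₕ²sₕ²/nₕ.
Var(x̄_st) = 0.001580492 + 0.011234823 = 0.012815315 → 0.012815.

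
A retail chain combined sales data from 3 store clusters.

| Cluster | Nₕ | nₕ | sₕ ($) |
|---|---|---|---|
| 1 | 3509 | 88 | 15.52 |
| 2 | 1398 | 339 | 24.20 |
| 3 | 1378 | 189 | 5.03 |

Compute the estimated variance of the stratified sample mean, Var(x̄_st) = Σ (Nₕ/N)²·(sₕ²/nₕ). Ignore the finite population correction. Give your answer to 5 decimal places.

0.94512

N = 6285. Term for each stratum: Wₕ²sₕ²/nₕ.
Var(x̄_st) = 0.85321196 + 0.08547415 + 0.00643520 = 0.94512131 → 0.94512.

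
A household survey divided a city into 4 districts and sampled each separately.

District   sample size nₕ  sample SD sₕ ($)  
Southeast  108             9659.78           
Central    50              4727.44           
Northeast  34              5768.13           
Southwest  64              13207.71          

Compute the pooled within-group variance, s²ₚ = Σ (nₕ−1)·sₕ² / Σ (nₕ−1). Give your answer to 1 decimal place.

91933733.6

Degrees of freedom: 107 + 49 + 33 + 63 = 252.
Σ(nₕ−1)sₕ² = 107·93311349.6484 + 49·22348688.9536 + 33·33271323.6969 + 63·174443603.4441 = 23167300870.0812.
s²ₚ = 23167300870.0812 / 252 = 91933733.611... → 91933733.6.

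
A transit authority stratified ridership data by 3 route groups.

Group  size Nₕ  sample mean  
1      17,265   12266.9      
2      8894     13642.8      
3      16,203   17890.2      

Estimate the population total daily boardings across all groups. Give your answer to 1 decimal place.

Estimate total by summing Nₕ·x̄ₕ over strata.
17265·12266.9 + 8894·13642.8 + 16203·17890.2 = 211788028.5 + 121339063.2 + 289874910.6 = 623002002.3.

623002002.3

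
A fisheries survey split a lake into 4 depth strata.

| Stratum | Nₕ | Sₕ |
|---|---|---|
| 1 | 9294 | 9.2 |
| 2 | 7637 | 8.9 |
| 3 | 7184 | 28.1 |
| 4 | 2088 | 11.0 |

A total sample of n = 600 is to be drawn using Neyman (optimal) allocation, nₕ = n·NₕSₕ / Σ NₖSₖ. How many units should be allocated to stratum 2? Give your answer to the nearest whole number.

Σ NₕSₕ = 9294·9.2 + 7637·8.9 + 7184·28.1 + 2088·11.0 = 378312.5.
Share for 2: 67969.3/378312.5 = 0.17966.
n_2 = 600 × 0.17966 = 107.799... → 108.

108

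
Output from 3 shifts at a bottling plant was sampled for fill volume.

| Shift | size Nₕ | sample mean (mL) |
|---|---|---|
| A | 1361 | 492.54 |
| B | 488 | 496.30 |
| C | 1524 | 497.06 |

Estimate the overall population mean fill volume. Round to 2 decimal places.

495.13

x̄_st = (Σ Nₕx̄ₕ) / (Σ Nₕ) = (1361·492.54 + 488·496.30 + 1524·497.06) / 3373
= 1670060.78 / 3373 = 495.1262... → 495.13.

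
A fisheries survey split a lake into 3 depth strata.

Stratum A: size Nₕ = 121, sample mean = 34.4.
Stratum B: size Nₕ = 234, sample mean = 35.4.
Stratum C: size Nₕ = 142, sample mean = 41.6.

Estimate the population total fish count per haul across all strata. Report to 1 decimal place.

A: 121·34.4 = 4162.4
B: 234·35.4 = 8283.6
C: 142·41.6 = 5907.2
τ̂ = Σ Nₕx̄ₕ = 18353.2.

18353.2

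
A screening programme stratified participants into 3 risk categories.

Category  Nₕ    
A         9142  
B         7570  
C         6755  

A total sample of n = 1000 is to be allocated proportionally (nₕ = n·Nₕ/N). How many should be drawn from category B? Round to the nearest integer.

Share of category B = 7570/23467 = 0.32258.
Allocate 1000 × 0.32258 = 322.581... → 323.

323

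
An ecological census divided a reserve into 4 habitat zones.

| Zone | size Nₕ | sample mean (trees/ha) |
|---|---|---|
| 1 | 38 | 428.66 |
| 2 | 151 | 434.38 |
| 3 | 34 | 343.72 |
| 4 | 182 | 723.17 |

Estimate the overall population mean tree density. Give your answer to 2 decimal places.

N = 405; weights Wₕ = Nₕ/N = (0.0938, 0.3728, 0.0840, 0.4494).
x̄_st = Σ Wₕ·x̄ₕ = 0.0938·428.66 + 0.3728·434.38 + 0.0840·343.72 + 0.4494·723.17 ≈ 556.0096...
→ 556.01.

556.01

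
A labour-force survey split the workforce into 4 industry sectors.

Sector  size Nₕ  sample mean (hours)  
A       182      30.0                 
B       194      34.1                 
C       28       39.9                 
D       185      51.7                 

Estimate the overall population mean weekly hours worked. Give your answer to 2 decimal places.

x̄_st = (Σ Nₕx̄ₕ) / (Σ Nₕ) = (182·30.0 + 194·34.1 + 28·39.9 + 185·51.7) / 589
= 22757.1 / 589 = 38.6368... → 38.64.

38.64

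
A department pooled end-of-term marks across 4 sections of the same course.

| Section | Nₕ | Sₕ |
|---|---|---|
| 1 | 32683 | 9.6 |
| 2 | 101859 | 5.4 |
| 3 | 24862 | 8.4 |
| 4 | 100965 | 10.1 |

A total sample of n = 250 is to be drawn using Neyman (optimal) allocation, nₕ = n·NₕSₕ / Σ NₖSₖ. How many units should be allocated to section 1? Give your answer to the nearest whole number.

37

1: NₕSₕ = 32683·9.6 = 313756.8
2: NₕSₕ = 101859·5.4 = 550038.6
3: NₕSₕ = 24862·8.4 = 208840.8
4: NₕSₕ = 100965·10.1 = 1019746.5
Σ NₕSₕ = 2092382.7.
n_1 = 250·313756.8/2092382.7 = 37.488... → 37.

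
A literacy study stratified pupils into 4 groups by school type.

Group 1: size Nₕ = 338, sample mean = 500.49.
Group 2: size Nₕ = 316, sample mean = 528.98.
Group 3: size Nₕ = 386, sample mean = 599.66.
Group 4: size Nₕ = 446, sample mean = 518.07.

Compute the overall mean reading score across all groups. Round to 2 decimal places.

x̄_st = (Σ Nₕx̄ₕ) / (Σ Nₕ) = (338·500.49 + 316·528.98 + 386·599.66 + 446·518.07) / 1486
= 798851.28 / 1486 = 537.5850... → 537.58.

537.58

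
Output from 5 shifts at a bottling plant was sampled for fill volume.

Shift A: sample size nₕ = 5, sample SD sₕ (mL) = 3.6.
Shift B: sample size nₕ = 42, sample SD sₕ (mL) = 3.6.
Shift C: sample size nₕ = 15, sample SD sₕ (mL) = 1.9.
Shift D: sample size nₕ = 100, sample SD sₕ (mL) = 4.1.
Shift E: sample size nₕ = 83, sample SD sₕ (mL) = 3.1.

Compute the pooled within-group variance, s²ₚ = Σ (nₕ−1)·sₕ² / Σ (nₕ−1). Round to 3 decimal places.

A: (5−1)·3.6² = 4·12.96 = 51.84
B: (42−1)·3.6² = 41·12.96 = 531.36
C: (15−1)·1.9² = 14·3.61 = 50.54
D: (100−1)·4.1² = 99·16.81 = 1664.19
E: (83−1)·3.1² = 82·9.61 = 788.02
Numerator = 3085.95; denominator = Σ(nₕ−1) = 240.
s²ₚ = 3085.95/240 = 12.85813... → 12.858.

12.858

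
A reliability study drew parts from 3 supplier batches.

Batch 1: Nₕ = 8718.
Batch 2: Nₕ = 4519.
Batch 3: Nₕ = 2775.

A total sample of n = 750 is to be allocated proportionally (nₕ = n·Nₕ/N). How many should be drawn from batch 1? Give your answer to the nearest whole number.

Share of batch 1 = 8718/16012 = 0.54447.
Allocate 750 × 0.54447 = 408.350... → 408.

408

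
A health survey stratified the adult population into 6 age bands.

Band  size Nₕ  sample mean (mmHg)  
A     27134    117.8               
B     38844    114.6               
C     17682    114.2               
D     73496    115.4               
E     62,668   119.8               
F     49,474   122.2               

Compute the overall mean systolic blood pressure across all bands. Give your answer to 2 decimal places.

N = 269298; weights Wₕ = Nₕ/N = (0.1008, 0.1442, 0.0657, 0.2729, 0.2327, 0.1837).
x̄_st = Σ Wₕ·x̄ₕ = 0.1008·117.8 + 0.1442·114.6 + 0.0657·114.2 + 0.2729·115.4 + 0.2327·119.8 + 0.1837·122.2 ≈ 117.7208...
→ 117.72.

117.72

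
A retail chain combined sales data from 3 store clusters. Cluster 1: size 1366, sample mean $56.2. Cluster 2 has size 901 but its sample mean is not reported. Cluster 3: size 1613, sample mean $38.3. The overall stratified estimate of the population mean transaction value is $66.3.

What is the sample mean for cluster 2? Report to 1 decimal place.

N = 1366 + 901 + 1613 = 3880.
Overall total = μ·N = 66.3·3880 = 257244.
Subtract the known strata: 1366·56.2 + 1613·38.3 = 138547.1.
Remaining total for cluster 2: 257244 − 138547.1 = 118696.9.
Divide by its size: 118696.9 / 901 = 131.739... → 131.7.

131.7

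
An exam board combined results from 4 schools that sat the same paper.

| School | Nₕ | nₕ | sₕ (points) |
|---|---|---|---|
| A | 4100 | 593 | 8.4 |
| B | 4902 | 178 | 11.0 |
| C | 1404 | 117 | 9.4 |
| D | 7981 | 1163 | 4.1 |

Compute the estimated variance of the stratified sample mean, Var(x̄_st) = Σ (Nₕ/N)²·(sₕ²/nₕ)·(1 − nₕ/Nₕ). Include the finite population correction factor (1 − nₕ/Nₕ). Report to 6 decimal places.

N = 18387. Term for each stratum: Wₕ²sₕ²/nₕ·(1−nₕ/Nₕ).
Var(x̄_st) = 0.005060597 + 0.046561484 + 0.004036396 + 0.002326379 = 0.057984856 → 0.057985.

0.057985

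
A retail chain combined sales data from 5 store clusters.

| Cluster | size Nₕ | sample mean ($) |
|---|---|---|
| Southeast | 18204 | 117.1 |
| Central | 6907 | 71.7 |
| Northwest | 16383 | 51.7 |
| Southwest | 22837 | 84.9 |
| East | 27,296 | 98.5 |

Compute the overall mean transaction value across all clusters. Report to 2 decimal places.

88.42

N = 91627; weights Wₕ = Nₕ/N = (0.1987, 0.0754, 0.1788, 0.2492, 0.2979).
x̄_st = Σ Wₕ·x̄ₕ = 0.1987·117.1 + 0.0754·71.7 + 0.1788·51.7 + 0.2492·84.9 + 0.2979·98.5 ≈ 88.4176...
→ 88.42.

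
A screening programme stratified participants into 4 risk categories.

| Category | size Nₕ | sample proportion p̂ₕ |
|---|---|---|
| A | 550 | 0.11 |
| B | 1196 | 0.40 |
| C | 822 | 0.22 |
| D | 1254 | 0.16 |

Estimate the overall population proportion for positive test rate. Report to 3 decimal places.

0.241

Wₕ = Nₕ/N with N = 3822: 0.1439, 0.3129, 0.2151, 0.3281.
p̂_st = 0.1439·0.11 + 0.3129·0.40 + 0.2151·0.22 + 0.3281·0.16 ≈ 0.24081... → 0.241.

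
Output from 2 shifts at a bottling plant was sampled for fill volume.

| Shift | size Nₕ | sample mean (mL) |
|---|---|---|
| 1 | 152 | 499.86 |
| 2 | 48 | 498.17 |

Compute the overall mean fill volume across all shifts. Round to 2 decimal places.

499.45

x̄_st = (Σ Nₕx̄ₕ) / (Σ Nₕ) = (152·499.86 + 48·498.17) / 200
= 99890.88 / 200 = 499.4544 → 499.45.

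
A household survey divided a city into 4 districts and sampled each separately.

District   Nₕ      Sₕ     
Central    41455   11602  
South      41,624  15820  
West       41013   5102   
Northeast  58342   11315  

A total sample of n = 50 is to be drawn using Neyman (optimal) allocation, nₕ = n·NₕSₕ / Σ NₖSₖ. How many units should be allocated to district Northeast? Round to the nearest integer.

Σ NₕSₕ = 41455·11602 + 41624·15820 + 41013·5102 + 58342·11315 = 2008840646.
Share for Northeast: 660139730/2008840646 = 0.32862.
n_Northeast = 50 × 0.32862 = 16.431... → 16.

16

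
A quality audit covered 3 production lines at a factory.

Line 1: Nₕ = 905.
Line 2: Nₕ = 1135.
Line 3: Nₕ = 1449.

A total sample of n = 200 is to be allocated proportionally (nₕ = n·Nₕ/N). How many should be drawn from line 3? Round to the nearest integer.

83

N = 905 + 1135 + 1449 = 3489.
n_3 = 200·1449/3489 = 83.061... → 83.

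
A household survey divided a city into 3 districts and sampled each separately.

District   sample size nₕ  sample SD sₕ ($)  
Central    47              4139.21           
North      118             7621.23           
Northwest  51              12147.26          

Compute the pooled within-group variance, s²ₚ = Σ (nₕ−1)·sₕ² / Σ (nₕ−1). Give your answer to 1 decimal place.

70242465.6

Degrees of freedom: 46 + 117 + 50 = 213.
Σ(nₕ−1)sₕ² = 46·17133059.4241 + 117·58083146.7129 + 50·147555925.5076 = 14961645174.2979.
s²ₚ = 14961645174.2979 / 213 = 70242465.607... → 70242465.6.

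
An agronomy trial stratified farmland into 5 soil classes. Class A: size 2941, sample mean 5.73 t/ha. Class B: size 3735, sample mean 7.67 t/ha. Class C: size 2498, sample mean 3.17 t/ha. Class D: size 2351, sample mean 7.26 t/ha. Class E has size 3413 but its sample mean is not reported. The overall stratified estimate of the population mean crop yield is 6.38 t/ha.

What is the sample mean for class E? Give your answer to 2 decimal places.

Σ Nₕx̄ₕ = N·μ, so 3413·x̄_E = 14938·6.38 − (2941·5.73 + 3735·7.67 + 2498·3.17 + 2351·7.26).
= 95304.44 − 70486.3 = 24818.14.
x̄_E = 24818.14 / 3413 = 7.2716... → 7.27.

7.27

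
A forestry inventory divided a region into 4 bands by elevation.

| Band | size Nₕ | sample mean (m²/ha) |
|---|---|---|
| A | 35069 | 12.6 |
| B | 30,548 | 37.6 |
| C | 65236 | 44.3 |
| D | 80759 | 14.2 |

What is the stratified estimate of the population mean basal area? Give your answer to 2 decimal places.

26.59

N = 35069 + 30548 + 65236 + 80759 = 211612.
Overall mean = Σ (Nₕ/N)·x̄ₕ — weight by population share, not a simple average.
Σ Nₕx̄ₕ = 35069·12.6 + 30548·37.6 + 65236·44.3 + 80759·14.2 = 441869.4 + 1148604.8 + 2889954.8 + 1146777.8 = 5627206.8.
Divide by N: 5627206.8 / 211612 = 26.5921... → 26.59.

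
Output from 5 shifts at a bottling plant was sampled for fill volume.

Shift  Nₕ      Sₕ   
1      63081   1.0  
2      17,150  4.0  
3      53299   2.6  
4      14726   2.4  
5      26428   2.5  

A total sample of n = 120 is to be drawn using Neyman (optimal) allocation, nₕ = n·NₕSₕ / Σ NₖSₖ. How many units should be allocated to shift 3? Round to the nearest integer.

Σ NₕSₕ = 63081·1.0 + 17150·4.0 + 53299·2.6 + 14726·2.4 + 26428·2.5 = 371670.8.
Share for 3: 138577.4/371670.8 = 0.37285.
n_3 = 120 × 0.37285 = 44.742... → 45.

45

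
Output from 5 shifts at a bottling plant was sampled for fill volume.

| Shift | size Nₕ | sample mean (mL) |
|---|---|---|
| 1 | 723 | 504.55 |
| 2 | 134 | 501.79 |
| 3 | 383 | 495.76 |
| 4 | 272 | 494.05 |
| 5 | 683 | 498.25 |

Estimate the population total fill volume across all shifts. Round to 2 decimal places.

1: 723·504.55 = 364789.65
2: 134·501.79 = 67239.86
3: 383·495.76 = 189876.08
4: 272·494.05 = 134381.6
5: 683·498.25 = 340304.75
τ̂ = Σ Nₕx̄ₕ = 1096591.94.

1096591.94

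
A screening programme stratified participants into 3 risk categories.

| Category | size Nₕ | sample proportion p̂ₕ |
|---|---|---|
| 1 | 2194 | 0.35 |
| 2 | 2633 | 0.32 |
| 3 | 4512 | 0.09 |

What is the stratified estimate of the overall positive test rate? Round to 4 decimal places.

Wₕ = Nₕ/N with N = 9339: 0.2349, 0.2819, 0.4831.
p̂_st = 0.2349·0.35 + 0.2819·0.32 + 0.4831·0.09 ≈ 0.215927... → 0.2159.

0.2159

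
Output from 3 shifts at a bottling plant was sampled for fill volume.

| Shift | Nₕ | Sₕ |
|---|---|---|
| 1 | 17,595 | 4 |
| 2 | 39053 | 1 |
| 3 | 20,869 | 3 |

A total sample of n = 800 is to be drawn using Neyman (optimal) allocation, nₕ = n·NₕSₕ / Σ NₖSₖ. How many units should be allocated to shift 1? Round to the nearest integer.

327

1: NₕSₕ = 17595·4 = 70380
2: NₕSₕ = 39053·1 = 39053
3: NₕSₕ = 20869·3 = 62607
Σ NₕSₕ = 172040.
n_1 = 800·70380/172040 = 327.273... → 327.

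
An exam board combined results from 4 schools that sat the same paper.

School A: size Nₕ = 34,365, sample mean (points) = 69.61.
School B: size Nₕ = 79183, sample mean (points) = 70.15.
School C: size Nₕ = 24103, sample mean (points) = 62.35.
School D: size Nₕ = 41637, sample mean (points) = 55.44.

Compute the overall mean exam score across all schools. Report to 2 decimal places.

65.58

N = 179288; weights Wₕ = Nₕ/N = (0.1917, 0.4417, 0.1344, 0.2322).
x̄_st = Σ Wₕ·x̄ₕ = 0.1917·69.61 + 0.4417·70.15 + 0.1344·62.35 + 0.2322·55.44 ≈ 65.5817...
→ 65.58.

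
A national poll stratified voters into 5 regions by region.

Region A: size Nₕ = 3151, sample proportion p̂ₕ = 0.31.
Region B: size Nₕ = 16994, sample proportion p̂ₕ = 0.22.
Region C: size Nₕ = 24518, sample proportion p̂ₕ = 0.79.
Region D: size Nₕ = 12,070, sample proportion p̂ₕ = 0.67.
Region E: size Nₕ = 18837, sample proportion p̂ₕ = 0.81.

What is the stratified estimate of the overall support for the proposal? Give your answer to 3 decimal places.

0.628

N = 3151 + 16994 + 24518 + 12070 + 18837 = 75570.
Overall proportion = Σ (Nₕ/N)·p̂ₕ.
Σ Nₕp̂ₕ = 976.81 + 3738.68 + 19369.22 + 8086.9 + 15257.97 = 47429.58.
47429.58 / 75570 = 0.62762... → 0.628.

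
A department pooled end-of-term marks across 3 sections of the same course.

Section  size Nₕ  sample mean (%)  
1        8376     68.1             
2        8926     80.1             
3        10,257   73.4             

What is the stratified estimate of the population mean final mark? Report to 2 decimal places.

73.96

N = 27559; weights Wₕ = Nₕ/N = (0.3039, 0.3239, 0.3722).
x̄_st = Σ Wₕ·x̄ₕ = 0.3039·68.1 + 0.3239·80.1 + 0.3722·73.4 ≈ 73.9592...
→ 73.96.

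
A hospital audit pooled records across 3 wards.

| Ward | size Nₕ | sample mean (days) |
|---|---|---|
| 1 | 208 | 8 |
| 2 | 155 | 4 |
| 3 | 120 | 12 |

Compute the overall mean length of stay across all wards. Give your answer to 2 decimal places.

N = 483; weights Wₕ = Nₕ/N = (0.4306, 0.3209, 0.2484).
x̄_st = Σ Wₕ·x̄ₕ = 0.4306·8 + 0.3209·4 + 0.2484·12 ≈ 7.7101...
→ 7.71.

7.71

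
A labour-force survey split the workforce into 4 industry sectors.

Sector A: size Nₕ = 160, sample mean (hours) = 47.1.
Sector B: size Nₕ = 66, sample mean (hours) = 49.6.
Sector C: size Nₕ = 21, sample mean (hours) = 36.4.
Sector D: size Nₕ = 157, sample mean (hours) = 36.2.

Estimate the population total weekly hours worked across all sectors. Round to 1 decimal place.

17257.4

Population total = Σ Nₕ·x̄ₕ (each stratum's size times its mean).
160·47.1 + 66·49.6 + 21·36.4 + 157·36.2 = 7536 + 3273.6 + 764.4 + 5683.4 = 17257.4.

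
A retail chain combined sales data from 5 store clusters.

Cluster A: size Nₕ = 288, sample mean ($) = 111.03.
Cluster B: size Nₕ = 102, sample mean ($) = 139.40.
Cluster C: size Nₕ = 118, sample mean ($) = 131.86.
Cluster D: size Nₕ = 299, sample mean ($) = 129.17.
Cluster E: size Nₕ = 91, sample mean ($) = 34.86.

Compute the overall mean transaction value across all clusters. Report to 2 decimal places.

x̄_st = (Σ Nₕx̄ₕ) / (Σ Nₕ) = (288·111.03 + 102·139.40 + 118·131.86 + 299·129.17 + 91·34.86) / 898
= 103549.01 / 898 = 115.3107... → 115.31.

115.31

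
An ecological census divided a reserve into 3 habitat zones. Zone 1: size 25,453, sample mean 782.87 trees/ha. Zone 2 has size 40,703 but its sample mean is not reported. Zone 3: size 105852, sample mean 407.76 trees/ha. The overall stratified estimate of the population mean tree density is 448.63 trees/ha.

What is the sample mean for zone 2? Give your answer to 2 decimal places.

Σ Nₕx̄ₕ = N·μ, so 40703·x̄_2 = 172008·448.63 − (25453·782.87 + 105852·407.76).
= 77167949.04 − 63088601.63 = 14079347.41.
x̄_2 = 14079347.41 / 40703 = 345.9044... → 345.90.

345.90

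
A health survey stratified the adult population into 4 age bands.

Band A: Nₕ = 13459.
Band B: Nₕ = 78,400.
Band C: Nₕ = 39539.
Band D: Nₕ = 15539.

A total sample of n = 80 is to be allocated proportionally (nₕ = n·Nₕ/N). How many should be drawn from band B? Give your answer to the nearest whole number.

Share of band B = 78400/146937 = 0.53356.
Allocate 80 × 0.53356 = 42.685... → 43.

43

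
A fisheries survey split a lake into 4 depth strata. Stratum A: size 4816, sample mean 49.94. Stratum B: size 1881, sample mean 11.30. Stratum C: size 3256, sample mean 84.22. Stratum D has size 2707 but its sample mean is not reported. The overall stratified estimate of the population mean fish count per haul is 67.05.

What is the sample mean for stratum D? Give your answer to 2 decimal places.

N = 4816 + 1881 + 3256 + 2707 = 12660.
Overall total = μ·N = 67.05·12660 = 848853.
Subtract the known strata: 4816·49.94 + 1881·11.30 + 3256·84.22 = 535986.66.
Remaining total for stratum D: 848853 − 535986.66 = 312866.34.
Divide by its size: 312866.34 / 2707 = 115.5768... → 115.58.

115.58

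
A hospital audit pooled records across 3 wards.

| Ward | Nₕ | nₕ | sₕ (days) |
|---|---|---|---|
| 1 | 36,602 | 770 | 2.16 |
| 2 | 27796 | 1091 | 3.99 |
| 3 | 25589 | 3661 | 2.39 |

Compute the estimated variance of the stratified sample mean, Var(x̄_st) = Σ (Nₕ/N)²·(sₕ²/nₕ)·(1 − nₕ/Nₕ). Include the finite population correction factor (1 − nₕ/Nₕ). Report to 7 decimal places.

N = 89987. Term for each stratum: Wₕ²sₕ²/nₕ·(1−nₕ/Nₕ).
Var(x̄_st) = 0.0009813707 + 0.0013376312 + 0.0001081157 = 0.0024271176 → 0.0024271.

0.0024271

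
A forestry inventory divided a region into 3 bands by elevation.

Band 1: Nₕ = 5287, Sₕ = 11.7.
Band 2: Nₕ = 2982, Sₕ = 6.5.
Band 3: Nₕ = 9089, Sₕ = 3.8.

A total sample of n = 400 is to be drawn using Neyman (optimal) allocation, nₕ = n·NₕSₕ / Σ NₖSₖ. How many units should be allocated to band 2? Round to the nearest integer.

67

1: NₕSₕ = 5287·11.7 = 61857.9
2: NₕSₕ = 2982·6.5 = 19383
3: NₕSₕ = 9089·3.8 = 34538.2
Σ NₕSₕ = 115779.1.
n_2 = 400·19383/115779.1 = 66.965... → 67.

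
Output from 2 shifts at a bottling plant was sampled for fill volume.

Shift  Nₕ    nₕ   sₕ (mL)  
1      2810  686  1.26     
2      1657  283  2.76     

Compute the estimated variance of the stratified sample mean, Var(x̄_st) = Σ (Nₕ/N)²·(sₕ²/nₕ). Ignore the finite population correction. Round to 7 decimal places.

N = 4467; Wₕ = Nₕ/N.
shift 1: (2810/4467)²·1.26²/686 = 0.0009157938
shift 2: (1657/4467)²·2.76²/283 = 0.0037037771
Sum = 0.0046195709 → 0.0046196.

0.0046196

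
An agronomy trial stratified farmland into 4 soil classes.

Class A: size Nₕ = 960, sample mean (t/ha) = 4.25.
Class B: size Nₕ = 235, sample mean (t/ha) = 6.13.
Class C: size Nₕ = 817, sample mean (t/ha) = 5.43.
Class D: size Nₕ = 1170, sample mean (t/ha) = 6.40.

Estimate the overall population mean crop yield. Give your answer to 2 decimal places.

5.48

N = 960 + 235 + 817 + 1170 = 3182.
Overall mean = Σ (Nₕ/N)·x̄ₕ — weight by population share, not a simple average.
Σ Nₕx̄ₕ = 960·4.25 + 235·6.13 + 817·5.43 + 1170·6.40 = 4080 + 1440.55 + 4436.31 + 7488 = 17444.86.
Divide by N: 17444.86 / 3182 = 5.4824... → 5.48.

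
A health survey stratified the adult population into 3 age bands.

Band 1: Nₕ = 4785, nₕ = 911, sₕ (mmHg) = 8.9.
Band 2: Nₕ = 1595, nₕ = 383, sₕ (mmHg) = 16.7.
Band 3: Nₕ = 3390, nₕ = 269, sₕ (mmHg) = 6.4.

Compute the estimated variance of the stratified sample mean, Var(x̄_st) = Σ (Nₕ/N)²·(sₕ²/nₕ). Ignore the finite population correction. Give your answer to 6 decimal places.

N = 9770; Wₕ = Nₕ/N.
band 1: (4785/9770)²·8.9²/911 = 0.020856258
band 2: (1595/9770)²·16.7²/383 = 0.019407358
band 3: (3390/9770)²·6.4²/269 = 0.018332341
Sum = 0.058595957 → 0.058596.

0.058596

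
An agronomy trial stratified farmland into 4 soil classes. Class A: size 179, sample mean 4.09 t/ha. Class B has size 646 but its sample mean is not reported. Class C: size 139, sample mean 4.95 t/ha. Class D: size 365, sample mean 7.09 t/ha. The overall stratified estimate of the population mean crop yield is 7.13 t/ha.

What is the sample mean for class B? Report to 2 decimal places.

N = 179 + 646 + 139 + 365 = 1329.
Overall total = μ·N = 7.13·1329 = 9475.77.
Subtract the known strata: 179·4.09 + 139·4.95 + 365·7.09 = 4008.01.
Remaining total for class B: 9475.77 − 4008.01 = 5467.76.
Divide by its size: 5467.76 / 646 = 8.4640... → 8.46.

8.46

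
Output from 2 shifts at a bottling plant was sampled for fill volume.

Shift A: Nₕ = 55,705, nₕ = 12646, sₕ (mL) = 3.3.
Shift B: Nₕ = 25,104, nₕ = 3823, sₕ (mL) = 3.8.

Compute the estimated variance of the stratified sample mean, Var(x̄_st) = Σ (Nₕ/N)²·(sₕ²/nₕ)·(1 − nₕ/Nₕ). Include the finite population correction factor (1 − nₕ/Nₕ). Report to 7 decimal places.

0.0006253

N = 80809; Wₕ = Nₕ/N.
shift A: (55705/80809)²·3.3²/12646·(1 − 12646/55705) = 0.0003163103
shift B: (25104/80809)²·3.8²/3823·(1 − 3823/25104) = 0.0003090142
Sum = 0.0006253245 → 0.0006253.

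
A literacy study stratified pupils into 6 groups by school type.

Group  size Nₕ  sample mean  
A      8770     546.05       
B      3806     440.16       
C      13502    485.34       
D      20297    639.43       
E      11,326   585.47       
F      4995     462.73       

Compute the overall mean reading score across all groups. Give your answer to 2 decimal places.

N = 8770 + 3806 + 13502 + 20297 + 11326 + 4995 = 62696.
Overall mean = Σ (Nₕ/N)·x̄ₕ — weight by population share, not a simple average.
Σ Nₕx̄ₕ = 8770·546.05 + 3806·440.16 + 13502·485.34 + 20297·639.43 + 11326·585.47 + 4995·462.73 = 4788858.5 + 1675248.96 + 6553060.68 + 12978510.71 + 6631033.22 + 2311336.35 = 34938048.42.
Divide by N: 34938048.42 / 62696 = 557.2612... → 557.26.

557.26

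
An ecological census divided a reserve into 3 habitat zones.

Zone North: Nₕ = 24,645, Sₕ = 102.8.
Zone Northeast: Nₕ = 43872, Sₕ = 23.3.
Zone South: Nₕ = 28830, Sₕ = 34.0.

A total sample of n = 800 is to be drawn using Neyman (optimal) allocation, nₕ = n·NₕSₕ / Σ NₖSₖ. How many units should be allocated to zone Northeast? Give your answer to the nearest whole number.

180

Σ NₕSₕ = 24645·102.8 + 43872·23.3 + 28830·34.0 = 4535943.6.
Share for Northeast: 1022217.6/4535943.6 = 0.22536.
n_Northeast = 800 × 0.22536 = 180.288... → 180.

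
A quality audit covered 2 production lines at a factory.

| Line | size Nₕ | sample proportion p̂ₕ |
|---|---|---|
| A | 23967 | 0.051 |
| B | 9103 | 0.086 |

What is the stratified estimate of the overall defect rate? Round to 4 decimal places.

0.0606

N = 23967 + 9103 = 33070.
Overall proportion = Σ (Nₕ/N)·p̂ₕ.
Σ Nₕp̂ₕ = 1222.317 + 782.858 = 2005.175.
2005.175 / 33070 = 0.060634... → 0.0606.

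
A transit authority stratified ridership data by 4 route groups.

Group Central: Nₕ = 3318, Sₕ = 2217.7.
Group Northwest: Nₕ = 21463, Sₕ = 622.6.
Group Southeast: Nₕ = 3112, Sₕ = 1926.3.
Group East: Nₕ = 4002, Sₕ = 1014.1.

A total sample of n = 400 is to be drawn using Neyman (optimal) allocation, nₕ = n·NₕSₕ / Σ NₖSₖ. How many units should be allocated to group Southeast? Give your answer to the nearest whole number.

78

Central: NₕSₕ = 3318·2217.7 = 7358328.6
Northwest: NₕSₕ = 21463·622.6 = 13362863.8
Southeast: NₕSₕ = 3112·1926.3 = 5994645.6
East: NₕSₕ = 4002·1014.1 = 4058428.2
Σ NₕSₕ = 30774266.2.
n_Southeast = 400·5994645.6/30774266.2 = 77.918... → 78.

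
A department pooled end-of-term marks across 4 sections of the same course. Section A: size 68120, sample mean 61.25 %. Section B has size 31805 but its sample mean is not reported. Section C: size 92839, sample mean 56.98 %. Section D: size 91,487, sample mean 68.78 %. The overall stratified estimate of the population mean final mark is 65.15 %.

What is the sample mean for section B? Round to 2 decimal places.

86.91

Σ Nₕx̄ₕ = N·μ, so 31805·x̄_B = 284251·65.15 − (68120·61.25 + 92839·56.98 + 91487·68.78).
= 18518952.65 − 15754792.08 = 2764160.57.
x̄_B = 2764160.57 / 31805 = 86.9096... → 86.91.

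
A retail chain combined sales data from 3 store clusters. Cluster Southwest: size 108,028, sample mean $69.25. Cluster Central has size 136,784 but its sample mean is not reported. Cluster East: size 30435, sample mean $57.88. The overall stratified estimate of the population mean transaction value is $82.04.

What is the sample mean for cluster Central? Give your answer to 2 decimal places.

97.52

Σ Nₕx̄ₕ = N·μ, so 136784·x̄_Central = 275247·82.04 − (108028·69.25 + 30435·57.88).
= 22581263.88 − 9242516.8 = 13338747.08.
x̄_Central = 13338747.08 / 136784 = 97.5169... → 97.52.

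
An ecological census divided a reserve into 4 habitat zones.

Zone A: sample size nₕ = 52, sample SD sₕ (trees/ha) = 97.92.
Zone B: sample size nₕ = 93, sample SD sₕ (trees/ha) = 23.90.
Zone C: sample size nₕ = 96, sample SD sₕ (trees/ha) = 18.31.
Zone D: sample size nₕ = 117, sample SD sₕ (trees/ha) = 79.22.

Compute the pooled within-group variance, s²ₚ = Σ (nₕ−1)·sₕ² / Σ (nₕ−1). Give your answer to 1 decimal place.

Degrees of freedom: 51 + 92 + 95 + 116 = 354.
Σ(nₕ−1)sₕ² = 51·9588.3264 + 92·571.21 + 95·335.2561 + 116·6275.8084 = 1301399.0703.
s²ₚ = 1301399.0703 / 354 = 3676.269... → 3676.3.

3676.3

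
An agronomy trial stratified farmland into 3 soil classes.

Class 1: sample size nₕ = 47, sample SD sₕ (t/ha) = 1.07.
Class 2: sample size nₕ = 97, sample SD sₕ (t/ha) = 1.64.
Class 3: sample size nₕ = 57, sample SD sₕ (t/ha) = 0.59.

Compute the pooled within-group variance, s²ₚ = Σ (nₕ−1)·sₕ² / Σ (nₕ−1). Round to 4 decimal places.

1: (47−1)·1.07² = 46·1.1449 = 52.6654
2: (97−1)·1.64² = 96·2.6896 = 258.2016
3: (57−1)·0.59² = 56·0.3481 = 19.4936
Numerator = 330.3606; denominator = Σ(nₕ−1) = 198.
s²ₚ = 330.3606/198 = 1.668488... → 1.6685.

1.6685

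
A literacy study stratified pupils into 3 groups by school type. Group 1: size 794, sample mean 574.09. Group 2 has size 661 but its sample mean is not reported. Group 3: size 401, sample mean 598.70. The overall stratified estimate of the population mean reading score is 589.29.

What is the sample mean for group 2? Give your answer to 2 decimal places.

Σ Nₕx̄ₕ = N·μ, so 661·x̄_2 = 1856·589.29 − (794·574.09 + 401·598.70).
= 1093722.24 − 695906.16 = 397816.08.
x̄_2 = 397816.08 / 661 = 601.8398... → 601.84.

601.84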